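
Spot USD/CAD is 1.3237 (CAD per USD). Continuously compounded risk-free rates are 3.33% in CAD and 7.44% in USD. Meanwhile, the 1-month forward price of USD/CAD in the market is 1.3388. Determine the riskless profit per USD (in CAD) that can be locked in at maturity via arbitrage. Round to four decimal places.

0.0196 per USD (in CAD)

Fair forward: F* = S·e^(carry·T), with carry = (r_CAD − r_USD) = 0.0333 − 0.0744 = -0.0411
F* = 1.3237 · e^(-0.0411 × 1/12) = 1.3237 · e^-0.003425 = 1.3237 × 0.996581 = 1.3192
Market 1.3388 > fair 1.3192: forward overpriced → cash-and-carry (buy spot, short the forward).
At maturity, profit = |F_mkt − F*| = |1.3388 − 1.3192| = 0.0196 per USD (in CAD)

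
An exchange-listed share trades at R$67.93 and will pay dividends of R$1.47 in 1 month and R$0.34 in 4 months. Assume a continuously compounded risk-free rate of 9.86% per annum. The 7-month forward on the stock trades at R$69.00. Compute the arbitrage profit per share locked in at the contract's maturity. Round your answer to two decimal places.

PV(dividends) I = 1.47·e^(−0.0986·1/12) + 0.34·e^(−0.0986·4/12) = 1.7870
Fair forward F* = (S − I)·e^(rT) = (67.93 − 1.7870)·e^0.057517 = 66.1430 × 1.059203 = 70.0589
Market R$69.00 < fair 70.0589: forward underpriced → reverse cash-and-carry (short the stock, invest proceeds at r, pay the dividends, go long the forward).
Profit at T = |F_mkt − F*| = |69.00 − 70.0589| = R$1.06 per share

R$1.06 per share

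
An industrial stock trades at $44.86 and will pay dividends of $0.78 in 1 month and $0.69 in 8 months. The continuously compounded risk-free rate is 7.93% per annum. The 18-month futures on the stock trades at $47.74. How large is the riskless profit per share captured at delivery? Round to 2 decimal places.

$1.18 per share

PV(dividends) I = 0.78·e^(−0.0793·1/12) + 0.69·e^(−0.0793·8/12) = 1.4293
Fair futures F* = (S − I)·e^(rT) = (44.86 − 1.4293)·e^0.118950 = 43.4307 × 1.126314 = 48.9166
Market $47.74 < fair 48.9166: forward underpriced → reverse cash-and-carry (short the stock, invest proceeds at r, pay the dividends, go long the forward).
Profit at T = |F_mkt − F*| = |47.74 − 48.9166| = $1.18 per share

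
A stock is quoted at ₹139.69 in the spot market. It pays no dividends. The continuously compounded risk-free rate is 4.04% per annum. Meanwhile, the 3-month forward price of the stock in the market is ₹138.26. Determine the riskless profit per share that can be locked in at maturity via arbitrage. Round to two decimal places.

Fair forward: F* = S·e^(carry·T), with carry = r = 0.0404
F* = 139.69 · e^(0.0404 × 3/12) = 139.69 · e^0.010100 = 139.69 × 1.010151 = ₹141.1080
Market ₹138.26 < fair ₹141.1080: forward underpriced → reverse cash-and-carry (short spot, go long the forward).
At maturity, profit = |F_mkt − F*| = |138.26 − 141.1080| = ₹2.85 per share

₹2.85 per share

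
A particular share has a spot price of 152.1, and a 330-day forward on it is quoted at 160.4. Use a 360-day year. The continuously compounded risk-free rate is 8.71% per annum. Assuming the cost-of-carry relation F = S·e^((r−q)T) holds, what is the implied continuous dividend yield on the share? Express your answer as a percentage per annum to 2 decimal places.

2.91%

From F = S·e^((r−q)T): (r − q) = ln(F/S)/T
ln(160.4/152.1) = ln(1.054569) = 0.053132
(r − q) = 0.053132 / (330/360) = 0.057962
q = r − ln(F/S)/T = 0.0871 − 0.057962 = 0.029138
q = 2.91%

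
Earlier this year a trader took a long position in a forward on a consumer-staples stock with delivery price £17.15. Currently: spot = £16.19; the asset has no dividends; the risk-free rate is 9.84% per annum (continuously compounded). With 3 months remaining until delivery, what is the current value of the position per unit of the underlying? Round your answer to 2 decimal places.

Current fair forward for the remaining 3 months: F = S·e^(r·T), r = 0.0984
F = 16.19 · e^(0.0984 × 3/12) = 16.19 × 1.024905 = 16.5932
Value of long forward = (F − K)·e^(−rT) = (16.5932 − 17.15) · e^(−0.0984·3/12)
= -0.5568 × 0.975700 = -0.54

-£0.54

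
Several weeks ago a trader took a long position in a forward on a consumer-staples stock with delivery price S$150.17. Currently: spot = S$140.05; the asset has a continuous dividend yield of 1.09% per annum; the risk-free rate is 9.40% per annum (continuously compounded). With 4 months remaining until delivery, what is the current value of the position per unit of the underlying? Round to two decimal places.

Current fair forward for the remaining 4 months: F = S·e^((r − q)·T), (r − q) = 0.0940 − 0.0109 = 0.0831
F = 140.05 · e^(0.0831 × 4/12) = 140.05 × 1.028087 = 143.9836
Value of long forward = (F − K)·e^(−rT) = (143.9836 − 150.17) · e^(−0.0940·4/12)
= -6.1864 × 0.969152 = -6.00

-S$6.00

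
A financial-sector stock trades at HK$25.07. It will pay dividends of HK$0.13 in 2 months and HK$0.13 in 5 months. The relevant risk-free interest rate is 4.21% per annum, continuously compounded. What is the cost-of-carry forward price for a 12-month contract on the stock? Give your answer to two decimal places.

HK$25.88

PV(dividends) I = 0.13·e^(−0.0421·2/12) + 0.13·e^(−0.0421·5/12)
I = 0.1291 + 0.1277 = 0.2568
F = (S − I)·e^(rT) = (25.07 − 0.2568) · e^(0.0421·12/12)
= 24.8132 · e^0.042100 = 24.8132 × 1.042999 = HK$25.88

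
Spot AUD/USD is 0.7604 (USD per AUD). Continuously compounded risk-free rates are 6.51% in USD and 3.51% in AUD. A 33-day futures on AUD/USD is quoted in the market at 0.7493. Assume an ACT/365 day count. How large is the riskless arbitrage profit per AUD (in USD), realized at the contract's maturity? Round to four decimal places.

0.0132 per AUD (in USD)

Fair futures: F* = S·e^(carry·T), with carry = (r_USD − r_AUD) = 0.0651 − 0.0351 = 0.0300
F* = 0.7604 · e^(0.0300 × 33/365) = 0.7604 · e^0.002712 = 0.7604 × 1.002716 = 0.7625
Market 0.7493 < fair 0.7625: forward underpriced → reverse cash-and-carry (short spot, go long the forward).
At maturity, profit = |F_mkt − F*| = |0.7493 − 0.7625| = 0.0132 per AUD (in USD)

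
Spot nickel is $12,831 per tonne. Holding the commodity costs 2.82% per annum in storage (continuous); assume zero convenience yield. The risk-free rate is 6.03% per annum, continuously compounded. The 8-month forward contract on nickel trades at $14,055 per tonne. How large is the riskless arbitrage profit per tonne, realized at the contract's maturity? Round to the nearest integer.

$444 per tonne

Fair forward: F* = S·e^(carry·T), with carry = (r + u) = 0.0603 + 0.0282 = 0.0885
F* = 12831 · e^(0.0885 × 8/12) = 12831 · e^0.059000 = 12831 × 1.060775 = $13610.8040
Market $14055 > fair $13610.8040: forward overpriced → cash-and-carry (buy spot, short the forward).
At maturity, profit = |F_mkt − F*| = |14055 − 13610.8040| = $444 per tonne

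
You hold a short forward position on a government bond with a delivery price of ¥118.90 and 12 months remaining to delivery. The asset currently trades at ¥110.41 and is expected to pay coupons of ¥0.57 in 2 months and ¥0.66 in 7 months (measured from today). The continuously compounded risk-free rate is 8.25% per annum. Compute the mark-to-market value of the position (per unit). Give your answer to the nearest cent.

PV(remaining coupons) I = 0.57·e^(−0.0825·2/12) + 0.66·e^(−0.0825·7/12) = 1.1912
Current forward F = (S − I)·e^(rT) = (110.41 − 1.1912)·e^(0.0825·12/12) = 109.2188 × 1.085999 = 118.6115
Value (long) = (F − K)·e^(−rT) = (118.6115 − 118.90) × 0.920811 = -0.2657
Short position value = −(long value) = ¥0.27

¥0.27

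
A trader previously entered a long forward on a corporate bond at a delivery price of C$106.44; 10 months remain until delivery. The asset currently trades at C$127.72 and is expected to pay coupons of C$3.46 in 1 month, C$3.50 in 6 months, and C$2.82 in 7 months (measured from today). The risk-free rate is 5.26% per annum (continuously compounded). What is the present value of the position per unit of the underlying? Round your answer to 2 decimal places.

PV(remaining coupons) I = 3.46·e^(−0.0526·1/12) + 3.50·e^(−0.0526·6/12) + 2.82·e^(−0.0526·7/12) = 9.5888
Current forward F = (S − I)·e^(rT) = (127.72 − 9.5888)·e^(0.0526·10/12) = 118.1312 × 1.044808 = 123.4244
Value (long) = (F − K)·e^(−rT) = (123.4244 − 106.44) × 0.957113 = 16.2560
Value = C$16.26

C$16.26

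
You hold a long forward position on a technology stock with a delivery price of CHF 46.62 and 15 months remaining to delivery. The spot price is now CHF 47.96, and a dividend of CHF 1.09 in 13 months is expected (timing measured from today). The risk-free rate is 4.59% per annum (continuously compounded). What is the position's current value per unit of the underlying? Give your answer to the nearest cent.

PV(remaining dividends) I = 1.09·e^(−0.0459·13/12) = 1.0371
Current forward F = (S − I)·e^(rT) = (47.96 − 1.0371)·e^(0.0459·15/12) = 46.9229 × 1.059053 = 49.6938
Value (long) = (F − K)·e^(−rT) = (49.6938 − 46.62) × 0.944240 = 2.9024
Value = CHF 2.90

CHF 2.90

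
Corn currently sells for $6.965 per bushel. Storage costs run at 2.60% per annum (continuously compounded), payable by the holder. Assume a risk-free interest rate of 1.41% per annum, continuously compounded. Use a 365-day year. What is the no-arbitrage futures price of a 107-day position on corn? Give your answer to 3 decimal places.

$7.047 per bushel

Net carry = r + u − y = 0.0141 + 0.0260 − 0.0000 = 0.0401
F = S·e^((r+u−y)T) = 6.965 · e^(0.0401 × 107/365) = 6.965 · e^0.011755
= 6.965 × 1.011824 = $7.047 per bushel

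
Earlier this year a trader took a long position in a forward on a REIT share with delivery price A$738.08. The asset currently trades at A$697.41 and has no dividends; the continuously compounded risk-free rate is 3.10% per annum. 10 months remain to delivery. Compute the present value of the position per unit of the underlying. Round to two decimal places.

-A$21.85

Current fair forward for the remaining 10 months: F = S·e^(r·T), r = 0.0310
F = 697.41 · e^(0.0310 × 10/12) = 697.41 × 1.026170 = 715.6612
Value of long forward = (F − K)·e^(−rT) = (715.6612 − 738.08) · e^(−0.0310·10/12)
= -22.4188 × 0.974497 = -21.85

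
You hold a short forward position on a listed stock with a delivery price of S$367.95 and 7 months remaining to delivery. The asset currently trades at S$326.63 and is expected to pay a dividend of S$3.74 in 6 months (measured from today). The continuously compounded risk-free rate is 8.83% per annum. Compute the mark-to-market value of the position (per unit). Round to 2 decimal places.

PV(remaining dividends) I = 3.74·e^(−0.0883·6/12) = 3.5785
Current forward F = (S − I)·e^(rT) = (326.63 − 3.5785)·e^(0.0883·7/12) = 323.0515 × 1.052858 = 340.1274
Value (long) = (F − K)·e^(−rT) = (340.1274 − 367.95) × 0.949796 = -26.4258
Short position value = −(long value) = S$26.43

S$26.43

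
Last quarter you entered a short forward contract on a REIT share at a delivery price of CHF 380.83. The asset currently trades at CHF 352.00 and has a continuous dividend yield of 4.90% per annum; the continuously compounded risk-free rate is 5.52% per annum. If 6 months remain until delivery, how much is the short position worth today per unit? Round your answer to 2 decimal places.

CHF 26.98

Current fair forward for the remaining 6 months: F = S·e^((r − q)·T), (r − q) = 0.0552 − 0.0490 = 0.0062
F = 352.00 · e^(0.0062 × 6/12) = 352.00 × 1.003105 = 353.0930
Value of long forward = (F − K)·e^(−rT) = (353.0930 − 380.83) · e^(−0.0552·6/12)
= -27.7370 × 0.972777 = -26.98
Short position value = −(long value) = CHF 26.98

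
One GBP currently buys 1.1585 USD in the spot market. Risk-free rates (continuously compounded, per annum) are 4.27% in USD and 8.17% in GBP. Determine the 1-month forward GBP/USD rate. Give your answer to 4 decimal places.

F = S·e^((r_USD − r_GBP)T) = 1.1585 · e^((0.0427 − 0.0817) × 1/12)
= 1.1585 · e^-0.003250 = 1.1585 × 0.996755
F = 1.1547 USD per GBP

1.1547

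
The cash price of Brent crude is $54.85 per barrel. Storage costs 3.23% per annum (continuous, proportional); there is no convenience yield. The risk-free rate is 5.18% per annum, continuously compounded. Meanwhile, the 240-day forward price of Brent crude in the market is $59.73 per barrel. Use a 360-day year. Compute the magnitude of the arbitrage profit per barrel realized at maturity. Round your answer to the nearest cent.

$1.72 per barrel

Fair forward: F* = S·e^(carry·T), with carry = (r + u) = 0.0518 + 0.0323 = 0.0841
F* = 54.85 · e^(0.0841 × 240/360) = 54.85 · e^0.056067 = 54.85 × 1.057669 = $58.0131
Market $59.73 > fair $58.0131: forward overpriced → cash-and-carry (buy spot, short the forward).
At maturity, profit = |F_mkt − F*| = |59.73 − 58.0131| = $1.72 per barrel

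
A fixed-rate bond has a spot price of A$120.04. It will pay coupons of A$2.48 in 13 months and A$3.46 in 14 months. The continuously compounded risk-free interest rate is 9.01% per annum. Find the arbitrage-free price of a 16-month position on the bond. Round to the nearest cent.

A$129.31

PV(coupons) I = 2.48·e^(−0.0901·13/12) + 3.46·e^(−0.0901·14/12)
I = 2.2494 + 3.1148 = 5.3642
F = (S − I)·e^(rT) = (120.04 − 5.3642) · e^(0.0901·16/12)
= 114.6758 · e^0.120133 = 114.6758 × 1.127647 = A$129.31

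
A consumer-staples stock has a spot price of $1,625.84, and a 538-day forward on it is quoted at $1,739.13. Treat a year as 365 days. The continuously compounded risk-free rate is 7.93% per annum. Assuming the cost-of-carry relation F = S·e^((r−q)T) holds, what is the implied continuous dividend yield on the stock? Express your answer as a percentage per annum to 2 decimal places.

From F = S·e^((r−q)T): (r − q) = ln(F/S)/T
ln(1739.13/1625.84) = ln(1.069681) = 0.067360
(r − q) = 0.067360 / (538/365) = 0.045700
q = r − ln(F/S)/T = 0.0793 − 0.045700 = 0.033600
q = 3.36%

3.36%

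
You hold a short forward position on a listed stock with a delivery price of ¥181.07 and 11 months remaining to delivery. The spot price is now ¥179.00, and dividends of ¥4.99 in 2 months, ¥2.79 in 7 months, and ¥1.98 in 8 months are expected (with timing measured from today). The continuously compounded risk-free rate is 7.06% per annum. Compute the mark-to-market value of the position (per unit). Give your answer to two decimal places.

¥0.22

PV(remaining dividends) I = 4.99·e^(−0.0706·2/12) + 2.79·e^(−0.0706·7/12) + 1.98·e^(−0.0706·8/12) = 9.4980
Current forward F = (S − I)·e^(rT) = (179.00 − 9.4980)·e^(0.0706·11/12) = 169.5020 × 1.066857 = 180.8344
Value (long) = (F − K)·e^(−rT) = (180.8344 − 181.07) × 0.937333 = -0.2208
Short position value = −(long value) = ¥0.22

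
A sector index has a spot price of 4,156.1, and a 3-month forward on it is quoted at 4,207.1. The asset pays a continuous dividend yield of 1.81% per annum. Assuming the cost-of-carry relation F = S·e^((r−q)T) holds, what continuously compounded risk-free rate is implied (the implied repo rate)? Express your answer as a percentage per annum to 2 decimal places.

From F = S·e^((r−q)T): (r − q) = ln(F/S)/T
ln(4207.1/4156.1) = ln(1.012271) = 0.012196
(r − q) = 0.012196 / (3/12) = 0.048784
r = ln(F/S)/T + q = 0.048784 + 0.0181 = 0.066884
r = 6.69%

6.69%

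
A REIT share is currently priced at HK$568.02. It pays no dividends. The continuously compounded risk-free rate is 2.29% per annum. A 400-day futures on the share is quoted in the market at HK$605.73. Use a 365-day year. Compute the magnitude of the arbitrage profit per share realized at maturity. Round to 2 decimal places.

HK$23.27 per share

Fair futures: F* = S·e^(carry·T), with carry = r = 0.0229
F* = 568.02 · e^(0.0229 × 400/365) = 568.02 · e^0.025096 = 568.02 × 1.025414 = HK$582.4557
Market HK$605.73 > fair HK$582.4557: forward overpriced → cash-and-carry (buy spot, short the forward).
At maturity, profit = |F_mkt − F*| = |605.73 − 582.4557| = HK$23.27 per share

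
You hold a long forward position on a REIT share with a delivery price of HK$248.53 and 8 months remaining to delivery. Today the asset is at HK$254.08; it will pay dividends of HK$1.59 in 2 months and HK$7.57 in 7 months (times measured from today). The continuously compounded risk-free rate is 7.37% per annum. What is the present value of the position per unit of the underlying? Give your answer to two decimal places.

PV(remaining dividends) I = 1.59·e^(−0.0737·2/12) + 7.57·e^(−0.0737·7/12) = 8.8220
Current forward F = (S − I)·e^(rT) = (254.08 − 8.8220)·e^(0.0737·8/12) = 245.2580 × 1.050360 = 257.6092
Value (long) = (F − K)·e^(−rT) = (257.6092 − 248.53) × 0.952054 = 8.6439
Value = HK$8.64

HK$8.64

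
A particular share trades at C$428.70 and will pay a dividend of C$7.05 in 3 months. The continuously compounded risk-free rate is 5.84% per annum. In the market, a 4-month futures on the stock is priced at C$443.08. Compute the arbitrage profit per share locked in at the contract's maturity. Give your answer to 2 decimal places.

PV(dividends) I = 7.05·e^(−0.0584·3/12) = 6.9478
Fair futures F* = (S − I)·e^(rT) = (428.70 − 6.9478)·e^0.019467 = 421.7522 × 1.019658 = 430.0430
Market C$443.08 > fair 430.0430: forward overpriced → cash-and-carry (borrow at r, buy the stock and collect the dividends, short the forward).
Profit at T = |F_mkt − F*| = |443.08 − 430.0430| = C$13.04 per share

C$13.04 per share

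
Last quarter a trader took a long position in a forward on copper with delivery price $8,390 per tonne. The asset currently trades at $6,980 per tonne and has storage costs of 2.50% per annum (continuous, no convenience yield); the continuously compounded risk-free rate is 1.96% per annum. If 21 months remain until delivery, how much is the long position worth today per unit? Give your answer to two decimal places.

-$814.95 per tonne

Current fair forward for the remaining 21 months: F = S·e^((r + u)·T), (r + u) = 0.0196 + 0.0250 = 0.0446
F = 6980 · e^(0.0446 × 21/12) = 6980 × 1.08117672 = 7546.6135
Value of long forward = (F − K)·e^(−rT) = (7546.6135 − 8390) · e^(−0.0196·21/12)
= -843.3865 × 0.96628158 = -814.95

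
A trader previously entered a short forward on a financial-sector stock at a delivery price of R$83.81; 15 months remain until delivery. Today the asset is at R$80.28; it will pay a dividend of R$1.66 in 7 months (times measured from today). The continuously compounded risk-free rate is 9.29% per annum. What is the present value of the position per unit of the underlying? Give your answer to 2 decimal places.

PV(remaining dividends) I = 1.66·e^(−0.0929·7/12) = 1.5724
Current forward F = (S − I)·e^(rT) = (80.28 − 1.5724)·e^(0.0929·15/12) = 78.7076 × 1.123136 = 88.3993
Value (long) = (F − K)·e^(−rT) = (88.3993 − 83.81) × 0.890364 = 4.0861
Short position value = −(long value) = -R$4.09

-R$4.09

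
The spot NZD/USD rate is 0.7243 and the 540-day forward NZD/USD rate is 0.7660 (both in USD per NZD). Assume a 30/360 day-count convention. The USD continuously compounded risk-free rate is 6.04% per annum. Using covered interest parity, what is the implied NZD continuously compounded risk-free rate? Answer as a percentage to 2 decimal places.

F = S·e^((r_USD − r_NZD)T) ⇒ r_NZD = r_USD − ln(F/S)/T
ln(0.7660/0.7243) = 0.055976; /(540/360) = 0.037317
r_NZD = 0.0604 − 0.037317 = 0.023083
r_NZD = 2.31%

2.31%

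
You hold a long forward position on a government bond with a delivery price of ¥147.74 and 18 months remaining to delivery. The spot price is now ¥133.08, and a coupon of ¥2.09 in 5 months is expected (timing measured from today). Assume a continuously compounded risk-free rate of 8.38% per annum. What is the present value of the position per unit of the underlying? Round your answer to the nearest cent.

PV(remaining coupons) I = 2.09·e^(−0.0838·5/12) = 2.0183
Current forward F = (S − I)·e^(rT) = (133.08 − 2.0183)·e^(0.0838·18/12) = 131.0617 × 1.133942 = 148.6164
Value (long) = (F − K)·e^(−rT) = (148.6164 − 147.74) × 0.881879 = 0.7729
Value = ¥0.77

¥0.77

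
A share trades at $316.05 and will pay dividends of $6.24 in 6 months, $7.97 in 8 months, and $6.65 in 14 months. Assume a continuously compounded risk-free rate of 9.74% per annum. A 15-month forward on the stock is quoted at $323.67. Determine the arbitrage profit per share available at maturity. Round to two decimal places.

PV(dividends) I = 6.24·e^(−0.0974·6/12) + 7.97·e^(−0.0974·8/12) + 6.65·e^(−0.0974·14/12) = 19.3480
Fair forward F* = (S − I)·e^(rT) = (316.05 − 19.3480)·e^0.121750 = 296.7020 × 1.129472 = 335.1166
Market $323.67 < fair 335.1166: forward underpriced → reverse cash-and-carry (short the stock, invest proceeds at r, pay the dividends, go long the forward).
Profit at T = |F_mkt − F*| = |323.67 − 335.1166| = $11.45 per share

$11.45 per share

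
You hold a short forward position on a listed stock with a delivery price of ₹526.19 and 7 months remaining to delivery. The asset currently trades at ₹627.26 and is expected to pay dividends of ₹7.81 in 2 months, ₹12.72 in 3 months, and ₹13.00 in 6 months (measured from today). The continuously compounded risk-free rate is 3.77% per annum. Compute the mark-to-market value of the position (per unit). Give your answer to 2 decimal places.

PV(remaining dividends) I = 7.81·e^(−0.0377·2/12) + 12.72·e^(−0.0377·3/12) + 13.00·e^(−0.0377·6/12) = 33.1190
Current forward F = (S − I)·e^(rT) = (627.26 − 33.1190)·e^(0.0377·7/12) = 594.1410 × 1.022235 = 607.3517
Value (long) = (F − K)·e^(−rT) = (607.3517 − 526.19) × 0.978248 = 79.3963
Short position value = −(long value) = -₹79.40

-₹79.40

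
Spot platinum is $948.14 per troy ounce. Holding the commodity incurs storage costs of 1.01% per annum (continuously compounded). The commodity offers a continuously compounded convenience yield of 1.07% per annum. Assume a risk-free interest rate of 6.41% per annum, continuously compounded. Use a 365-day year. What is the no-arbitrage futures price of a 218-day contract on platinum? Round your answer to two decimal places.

Net carry = r + u − y = 0.0641 + 0.0101 − 0.0107 = 0.0635
F = S·e^((r+u−y)T) = 948.14 · e^(0.0635 × 218/365) = 948.14 · e^0.037926
= 948.14 × 1.038654 = $984.79 per troy ounce

$984.79 per troy ounce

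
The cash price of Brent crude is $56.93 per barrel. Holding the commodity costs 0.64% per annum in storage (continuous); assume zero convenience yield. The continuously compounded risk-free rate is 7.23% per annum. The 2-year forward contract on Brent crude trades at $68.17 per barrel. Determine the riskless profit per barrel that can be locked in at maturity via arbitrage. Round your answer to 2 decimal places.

Fair forward: F* = S·e^(carry·T), with carry = (r + u) = 0.0723 + 0.0064 = 0.0787
F* = 56.93 · e^(0.0787 × 2) = 56.93 · e^0.157400 = 56.93 × 1.170464 = $66.6345
Market $68.17 > fair $66.6345: forward overpriced → cash-and-carry (buy spot, short the forward).
At maturity, profit = |F_mkt − F*| = |68.17 − 66.6345| = $1.54 per barrel

$1.54 per barrel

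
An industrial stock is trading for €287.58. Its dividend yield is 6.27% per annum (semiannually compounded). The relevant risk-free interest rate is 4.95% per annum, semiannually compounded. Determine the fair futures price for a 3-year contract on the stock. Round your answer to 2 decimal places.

F = S · (1+r/2)^(2T) / (1+q/2)^(2T)
= 287.58 × 1.157997 / 1.203473 = 287.58 × 0.962213
F = €276.71

€276.71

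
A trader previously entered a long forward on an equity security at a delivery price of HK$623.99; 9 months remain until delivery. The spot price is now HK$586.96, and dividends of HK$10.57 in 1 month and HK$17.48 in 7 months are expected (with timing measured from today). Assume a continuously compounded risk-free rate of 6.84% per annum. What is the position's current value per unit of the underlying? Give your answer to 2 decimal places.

PV(remaining dividends) I = 10.57·e^(−0.0684·1/12) + 17.48·e^(−0.0684·7/12) = 27.3062
Current forward F = (S − I)·e^(rT) = (586.96 − 27.3062)·e^(0.0684·9/12) = 559.6538 × 1.052639 = 589.1134
Value (long) = (F − K)·e^(−rT) = (589.1134 − 623.99) × 0.949994 = -33.1326
Value = -HK$33.13

-HK$33.13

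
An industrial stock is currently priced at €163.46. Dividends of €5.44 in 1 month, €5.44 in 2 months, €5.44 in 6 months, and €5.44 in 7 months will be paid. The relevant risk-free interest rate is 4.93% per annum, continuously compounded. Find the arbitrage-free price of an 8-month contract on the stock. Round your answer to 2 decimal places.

PV(dividends) I = 5.44·e^(−0.0493·1/12) + 5.44·e^(−0.0493·2/12) + 5.44·e^(−0.0493·6/12) + 5.44·e^(−0.0493·7/12)
I = 5.4177 + 5.3955 + 5.3075 + 5.2858 = 21.4065
F = (S − I)·e^(rT) = (163.46 − 21.4065) · e^(0.0493·8/12)
= 142.0535 · e^0.032867 = 142.0535 × 1.033413 = €146.80

€146.80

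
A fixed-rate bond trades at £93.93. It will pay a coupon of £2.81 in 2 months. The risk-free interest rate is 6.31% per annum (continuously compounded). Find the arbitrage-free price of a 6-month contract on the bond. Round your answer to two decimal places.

PV(coupons) I = 2.81·e^(−0.0631·2/12)
I = 2.7806
F = (S − I)·e^(rT) = (93.93 − 2.7806) · e^(0.0631·6/12)
= 91.1494 · e^0.031550 = 91.1494 × 1.032053 = £94.07

£94.07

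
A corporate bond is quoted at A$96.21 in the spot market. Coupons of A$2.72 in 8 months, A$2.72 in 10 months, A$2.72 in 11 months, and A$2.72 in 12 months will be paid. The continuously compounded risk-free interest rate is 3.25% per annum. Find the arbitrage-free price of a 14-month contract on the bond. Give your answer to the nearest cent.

PV(coupons) I = 2.72·e^(−0.0325·8/12) + 2.72·e^(−0.0325·10/12) + 2.72·e^(−0.0325·11/12) + 2.72·e^(−0.0325·12/12)
I = 2.6617 + 2.6473 + 2.6402 + 2.6330 = 10.5822
F = (S − I)·e^(rT) = (96.21 − 10.5822) · e^(0.0325·14/12)
= 85.6278 · e^0.037917 = 85.6278 × 1.038645 = A$88.94

A$88.94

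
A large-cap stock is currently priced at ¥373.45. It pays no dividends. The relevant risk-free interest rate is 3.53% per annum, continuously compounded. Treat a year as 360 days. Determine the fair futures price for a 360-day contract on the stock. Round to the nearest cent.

F = S·e^(rT) = 373.45 · e^(0.0353 × 360/360)
= 373.45 · e^0.035300 = 373.45 × 1.035930
F = ¥386.87

¥386.87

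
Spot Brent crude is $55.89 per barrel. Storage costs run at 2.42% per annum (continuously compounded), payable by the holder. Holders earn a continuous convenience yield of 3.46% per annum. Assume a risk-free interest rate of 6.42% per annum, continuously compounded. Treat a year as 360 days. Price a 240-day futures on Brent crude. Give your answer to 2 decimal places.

$57.93 per barrel

Net carry = r + u − y = 0.0642 + 0.0242 − 0.0346 = 0.0538
F = S·e^((r+u−y)T) = 55.89 · e^(0.0538 × 240/360) = 55.89 · e^0.035867
= 55.89 × 1.036518 = $57.93 per barrel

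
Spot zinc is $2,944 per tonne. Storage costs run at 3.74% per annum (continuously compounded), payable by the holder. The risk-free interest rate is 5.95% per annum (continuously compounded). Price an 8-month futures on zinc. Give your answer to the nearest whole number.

Net carry = r + u − y = 0.0595 + 0.0374 − 0.0000 = 0.0969
F = S·e^((r+u−y)T) = 2944 · e^(0.0969 × 8/12) = 2944 · e^0.064600
= 2944 × 1.066732 = $3,140 per tonne

$3,140 per tonne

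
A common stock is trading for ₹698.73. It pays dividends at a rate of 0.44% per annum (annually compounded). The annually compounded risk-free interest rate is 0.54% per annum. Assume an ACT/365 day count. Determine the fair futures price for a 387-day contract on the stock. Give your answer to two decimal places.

F = S · (1+r)^T / (1+q)^T
= 698.73 × 1.005726 / 1.004666 = 698.73 × 1.001055
F = ₹699.47

₹699.47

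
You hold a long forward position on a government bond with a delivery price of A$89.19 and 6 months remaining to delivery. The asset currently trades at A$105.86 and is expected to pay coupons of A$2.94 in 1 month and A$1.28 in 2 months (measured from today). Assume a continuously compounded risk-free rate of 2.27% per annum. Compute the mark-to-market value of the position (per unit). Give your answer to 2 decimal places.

PV(remaining coupons) I = 2.94·e^(−0.0227·1/12) + 1.28·e^(−0.0227·2/12) = 4.2096
Current forward F = (S − I)·e^(rT) = (105.86 − 4.2096)·e^(0.0227·6/12) = 101.6504 × 1.011415 = 102.8107
Value (long) = (F − K)·e^(−rT) = (102.8107 − 89.19) × 0.988714 = 13.4670
Value = A$13.47

A$13.47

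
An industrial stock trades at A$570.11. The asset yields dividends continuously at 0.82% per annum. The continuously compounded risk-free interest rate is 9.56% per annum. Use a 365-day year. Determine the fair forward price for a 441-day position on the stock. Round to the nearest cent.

A$633.61

F = S·e^((r − q)T) = 570.11 · e^((0.0956 − 0.0082) × 441/365)
= 570.11 · e^0.105598 = 570.11 × 1.111375
F = A$633.61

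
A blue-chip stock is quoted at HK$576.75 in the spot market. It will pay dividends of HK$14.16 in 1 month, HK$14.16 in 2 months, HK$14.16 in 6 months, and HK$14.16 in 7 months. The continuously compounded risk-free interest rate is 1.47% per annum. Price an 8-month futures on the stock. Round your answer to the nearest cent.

PV(dividends) I = 14.16·e^(−0.0147·1/12) + 14.16·e^(−0.0147·2/12) + 14.16·e^(−0.0147·6/12) + 14.16·e^(−0.0147·7/12)
I = 14.1427 + 14.1254 + 14.0563 + 14.0391 = 56.3635
F = (S − I)·e^(rT) = (576.75 − 56.3635) · e^(0.0147·8/12)
= 520.3865 · e^0.009800 = 520.3865 × 1.009848 = HK$525.51

HK$525.51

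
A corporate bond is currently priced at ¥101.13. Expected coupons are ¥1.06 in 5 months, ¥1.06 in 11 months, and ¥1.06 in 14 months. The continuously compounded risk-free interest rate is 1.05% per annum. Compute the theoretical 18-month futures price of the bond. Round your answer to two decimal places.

¥99.53

PV(coupons) I = 1.06·e^(−0.0105·5/12) + 1.06·e^(−0.0105·11/12) + 1.06·e^(−0.0105·14/12)
I = 1.0554 + 1.0498 + 1.0471 = 3.1523
F = (S − I)·e^(rT) = (101.13 − 3.1523) · e^(0.0105·18/12)
= 97.9777 · e^0.015750 = 97.9777 × 1.015875 = ¥99.53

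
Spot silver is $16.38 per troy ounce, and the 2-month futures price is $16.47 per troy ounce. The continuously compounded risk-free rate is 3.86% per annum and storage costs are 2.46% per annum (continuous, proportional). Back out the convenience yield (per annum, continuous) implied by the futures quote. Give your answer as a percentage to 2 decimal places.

3.03%

F = S·e^((r+u−y)T) ⇒ (r+u−y) = ln(F/S)/T
ln(16.47/16.38) = 0.005479; /T ⇒ 0.032874
y = r + u − ln(F/S)/T = 0.0386 + 0.0246 − 0.032874 = 0.030326
y = 3.03%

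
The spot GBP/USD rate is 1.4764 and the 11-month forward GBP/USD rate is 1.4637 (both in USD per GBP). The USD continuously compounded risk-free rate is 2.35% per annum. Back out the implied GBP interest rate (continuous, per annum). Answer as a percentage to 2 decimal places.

3.29%

F = S·e^((r_USD − r_GBP)T) ⇒ r_GBP = r_USD − ln(F/S)/T
ln(1.4637/1.4764) = -0.008639; /(11/12) = -0.009424
r_GBP = 0.0235 + 0.009424 = 0.032924
r_GBP = 3.29%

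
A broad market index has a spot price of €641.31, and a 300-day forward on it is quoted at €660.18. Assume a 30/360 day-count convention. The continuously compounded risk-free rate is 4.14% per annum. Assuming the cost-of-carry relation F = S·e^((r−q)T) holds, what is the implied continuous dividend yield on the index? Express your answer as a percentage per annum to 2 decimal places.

0.66%

From F = S·e^((r−q)T): (r − q) = ln(F/S)/T
ln(660.18/641.31) = ln(1.029424) = 0.028999
(r − q) = 0.028999 / (300/360) = 0.034799
q = r − ln(F/S)/T = 0.0414 − 0.034799 = 0.006601
q = 0.66%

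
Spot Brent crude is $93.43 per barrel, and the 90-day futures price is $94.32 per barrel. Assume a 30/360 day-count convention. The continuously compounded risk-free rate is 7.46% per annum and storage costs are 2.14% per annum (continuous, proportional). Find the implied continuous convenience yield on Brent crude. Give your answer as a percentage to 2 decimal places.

F = S·e^((r+u−y)T) ⇒ (r+u−y) = ln(F/S)/T
ln(94.32/93.43) = 0.009481; /T ⇒ 0.037924
y = r + u − ln(F/S)/T = 0.0746 + 0.0214 − 0.037924 = 0.058076
y = 5.81%

5.81%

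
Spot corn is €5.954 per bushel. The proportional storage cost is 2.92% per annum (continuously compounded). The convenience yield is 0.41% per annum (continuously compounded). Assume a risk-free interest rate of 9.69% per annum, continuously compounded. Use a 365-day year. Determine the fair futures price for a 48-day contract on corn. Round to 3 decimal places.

€6.050 per bushel

Net carry = r + u − y = 0.0969 + 0.0292 − 0.0041 = 0.1220
F = S·e^((r+u−y)T) = 5.954 · e^(0.1220 × 48/365) = 5.954 · e^0.016044
= 5.954 × 1.016173 = €6.050 per bushel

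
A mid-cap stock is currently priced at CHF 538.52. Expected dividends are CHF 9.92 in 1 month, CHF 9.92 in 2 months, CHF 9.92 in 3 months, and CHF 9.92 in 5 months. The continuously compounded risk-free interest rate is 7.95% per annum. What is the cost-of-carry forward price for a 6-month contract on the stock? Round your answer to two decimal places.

CHF 519.81

PV(dividends) I = 9.92·e^(−0.0795·1/12) + 9.92·e^(−0.0795·2/12) + 9.92·e^(−0.0795·3/12) + 9.92·e^(−0.0795·5/12)
I = 9.8545 + 9.7894 + 9.7248 + 9.5968 = 38.9655
F = (S − I)·e^(rT) = (538.52 − 38.9655) · e^(0.0795·6/12)
= 499.5545 · e^0.039750 = 499.5545 × 1.040551 = CHF 519.81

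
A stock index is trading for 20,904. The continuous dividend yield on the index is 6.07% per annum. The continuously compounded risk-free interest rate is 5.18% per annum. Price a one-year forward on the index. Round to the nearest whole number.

F = S·e^((r − q)T) = 20904 · e^((0.0518 − 0.0607) × 12/12)
= 20904 · e^-0.008900 = 20904 × 0.991139
F = 20,719

20,719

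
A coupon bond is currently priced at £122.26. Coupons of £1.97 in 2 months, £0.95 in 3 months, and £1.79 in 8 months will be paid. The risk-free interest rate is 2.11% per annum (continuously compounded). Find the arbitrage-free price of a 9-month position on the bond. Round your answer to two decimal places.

PV(coupons) I = 1.97·e^(−0.0211·2/12) + 0.95·e^(−0.0211·3/12) + 1.79·e^(−0.0211·8/12)
I = 1.9631 + 0.9450 + 1.7650 = 4.6731
F = (S − I)·e^(rT) = (122.26 − 4.6731) · e^(0.0211·9/12)
= 117.5869 · e^0.015825 = 117.5869 × 1.015951 = £119.46

£119.46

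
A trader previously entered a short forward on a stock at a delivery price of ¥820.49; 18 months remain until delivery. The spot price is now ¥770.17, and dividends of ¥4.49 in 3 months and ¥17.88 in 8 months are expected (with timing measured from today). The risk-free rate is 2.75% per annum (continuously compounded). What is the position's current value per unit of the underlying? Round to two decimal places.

PV(remaining dividends) I = 4.49·e^(−0.0275·3/12) + 17.88·e^(−0.0275·8/12) = 22.0144
Current forward F = (S − I)·e^(rT) = (770.17 − 22.0144)·e^(0.0275·18/12) = 748.1556 × 1.042113 = 779.6627
Value (long) = (F − K)·e^(−rT) = (779.6627 − 820.49) × 0.959589 = -39.1774
Short position value = −(long value) = ¥39.18

¥39.18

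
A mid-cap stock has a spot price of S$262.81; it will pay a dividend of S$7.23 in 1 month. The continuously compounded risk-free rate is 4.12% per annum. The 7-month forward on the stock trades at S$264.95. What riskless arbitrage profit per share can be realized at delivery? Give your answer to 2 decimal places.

PV(dividends) I = 7.23·e^(−0.0412·1/12) = 7.2052
Fair forward F* = (S − I)·e^(rT) = (262.81 − 7.2052)·e^0.024033 = 255.6048 × 1.024324 = 261.8221
Market S$264.95 > fair 261.8221: forward overpriced → cash-and-carry (borrow at r, buy the stock and collect the dividends, short the forward).
Profit at T = |F_mkt − F*| = |264.95 − 261.8221| = S$3.13 per share

S$3.13 per share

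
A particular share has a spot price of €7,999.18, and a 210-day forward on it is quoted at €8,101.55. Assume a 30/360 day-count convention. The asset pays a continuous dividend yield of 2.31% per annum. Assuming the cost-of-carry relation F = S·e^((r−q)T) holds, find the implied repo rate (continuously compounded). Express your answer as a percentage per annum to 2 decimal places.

4.49%

From F = S·e^((r−q)T): (r − q) = ln(F/S)/T
ln(8101.55/7999.18) = ln(1.012798) = 0.012717
(r − q) = 0.012717 / (210/360) = 0.021801
r = ln(F/S)/T + q = 0.021801 + 0.0231 = 0.044901
r = 4.49%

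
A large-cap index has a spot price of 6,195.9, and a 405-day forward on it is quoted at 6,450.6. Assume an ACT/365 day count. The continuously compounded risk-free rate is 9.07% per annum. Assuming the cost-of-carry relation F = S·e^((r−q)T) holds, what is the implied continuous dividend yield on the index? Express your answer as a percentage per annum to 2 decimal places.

From F = S·e^((r−q)T): (r − q) = ln(F/S)/T
ln(6450.6/6195.9) = ln(1.041108) = 0.040286
(r − q) = 0.040286 / (405/365) = 0.036307
q = r − ln(F/S)/T = 0.0907 − 0.036307 = 0.054393
q = 5.44%

5.44%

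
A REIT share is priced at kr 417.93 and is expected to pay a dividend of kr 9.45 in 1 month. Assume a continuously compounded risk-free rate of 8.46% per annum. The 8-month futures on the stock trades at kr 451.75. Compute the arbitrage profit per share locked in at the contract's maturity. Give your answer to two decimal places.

kr 19.50 per share

PV(dividends) I = 9.45·e^(−0.0846·1/12) = 9.3836
Fair futures F* = (S − I)·e^(rT) = (417.93 − 9.3836)·e^0.056400 = 408.5464 × 1.058021 = 432.2507
Market kr 451.75 > fair 432.2507: forward overpriced → cash-and-carry (borrow at r, buy the stock and collect the dividends, short the forward).
Profit at T = |F_mkt − F*| = |451.75 − 432.2507| = kr 19.50 per share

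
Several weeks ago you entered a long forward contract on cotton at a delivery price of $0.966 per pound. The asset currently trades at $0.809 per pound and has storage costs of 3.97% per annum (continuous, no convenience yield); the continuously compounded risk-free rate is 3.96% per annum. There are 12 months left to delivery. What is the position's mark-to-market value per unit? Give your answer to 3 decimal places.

Current fair forward for the remaining 12 months: F = S·e^((r + u)·T), (r + u) = 0.0396 + 0.0397 = 0.0793
F = 0.809 · e^(0.0793 × 12/12) = 0.809 × 1.082529 = 0.8758
Value of long forward = (F − K)·e^(−rT) = (0.8758 − 0.966) · e^(−0.0396·12/12)
= -0.0902 × 0.961174 = -0.087

-$0.087 per pound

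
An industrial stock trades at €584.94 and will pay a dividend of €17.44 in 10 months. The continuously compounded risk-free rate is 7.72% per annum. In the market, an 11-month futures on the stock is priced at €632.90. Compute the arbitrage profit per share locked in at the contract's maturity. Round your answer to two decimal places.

PV(dividends) I = 17.44·e^(−0.0772·10/12) = 16.3534
Fair futures F* = (S − I)·e^(rT) = (584.94 − 16.3534)·e^0.070767 = 568.5866 × 1.073331 = 610.2816
Market €632.90 > fair 610.2816: forward overpriced → cash-and-carry (borrow at r, buy the stock and collect the dividends, short the forward).
Profit at T = |F_mkt − F*| = |632.90 − 610.2816| = €22.62 per share

€22.62 per share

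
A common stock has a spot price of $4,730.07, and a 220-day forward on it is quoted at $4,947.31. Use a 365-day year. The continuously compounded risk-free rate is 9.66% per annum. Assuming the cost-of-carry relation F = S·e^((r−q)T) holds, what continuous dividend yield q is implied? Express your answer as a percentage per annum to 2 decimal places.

2.21%

From F = S·e^((r−q)T): (r − q) = ln(F/S)/T
ln(4947.31/4730.07) = ln(1.045927) = 0.044904
(r − q) = 0.044904 / (220/365) = 0.074500
q = r − ln(F/S)/T = 0.0966 − 0.074500 = 0.022100
q = 2.21%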